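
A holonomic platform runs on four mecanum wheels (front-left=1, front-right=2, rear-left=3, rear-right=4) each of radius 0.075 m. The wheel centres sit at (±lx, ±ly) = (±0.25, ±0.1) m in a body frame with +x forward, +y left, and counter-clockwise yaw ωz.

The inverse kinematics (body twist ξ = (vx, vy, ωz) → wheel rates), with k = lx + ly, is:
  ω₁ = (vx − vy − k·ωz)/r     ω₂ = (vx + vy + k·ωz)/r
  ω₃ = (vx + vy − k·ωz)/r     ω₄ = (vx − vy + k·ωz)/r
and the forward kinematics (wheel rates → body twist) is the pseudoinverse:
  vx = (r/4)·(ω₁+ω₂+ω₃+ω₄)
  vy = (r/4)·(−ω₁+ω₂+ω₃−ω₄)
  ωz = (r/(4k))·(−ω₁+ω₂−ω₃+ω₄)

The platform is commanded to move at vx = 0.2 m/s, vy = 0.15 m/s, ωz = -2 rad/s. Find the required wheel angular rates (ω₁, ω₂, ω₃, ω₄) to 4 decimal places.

(10.0000, -4.6667, 14.0000, -8.6667)

k = lx + ly = 0.25 + 0.1 = 0.3500;  k·ωz = 0.3500·-2 = -0.7000
ω₁ (FL) = (vx − vy − k·ωz)/r = 0.7500/0.075 = 10.0000
ω₂ (FR) = (vx + vy + k·ωz)/r = -0.3500/0.075 = -4.6667
ω₃ (RL) = (vx + vy − k·ωz)/r = 1.0500/0.075 = 14.0000
ω₄ (RR) = (vx − vy + k·ωz)/r = -0.6500/0.075 = -8.6667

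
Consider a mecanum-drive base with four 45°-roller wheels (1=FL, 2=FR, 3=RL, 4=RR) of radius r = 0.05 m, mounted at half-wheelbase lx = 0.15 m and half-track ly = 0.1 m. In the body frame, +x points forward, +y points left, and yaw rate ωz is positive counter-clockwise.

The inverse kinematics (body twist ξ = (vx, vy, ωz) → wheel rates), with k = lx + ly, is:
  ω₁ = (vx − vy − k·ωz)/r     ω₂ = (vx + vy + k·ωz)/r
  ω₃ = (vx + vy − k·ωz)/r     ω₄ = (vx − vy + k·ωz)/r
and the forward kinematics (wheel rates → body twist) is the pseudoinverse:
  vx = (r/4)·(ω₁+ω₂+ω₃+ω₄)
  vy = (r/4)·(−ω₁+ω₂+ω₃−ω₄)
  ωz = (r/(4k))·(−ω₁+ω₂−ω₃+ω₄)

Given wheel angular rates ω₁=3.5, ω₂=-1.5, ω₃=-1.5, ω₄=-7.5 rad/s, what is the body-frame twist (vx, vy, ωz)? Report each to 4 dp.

k = lx + ly = 0.15 + 0.1 = 0.2500
ω₁+ω₂+ω₃+ω₄ = -7.0000  →  vx = (0.05/4)·-7.0000 = -0.0875
−ω₁+ω₂+ω₃−ω₄ = 1.0000  →  vy = (0.05/4)·1.0000 = 0.0125
−ω₁+ω₂−ω₃+ω₄ = -11.0000  →  ωz = (0.05/1.0000)·-11.0000 = -0.5500

(-0.0875, 0.0125, -0.5500)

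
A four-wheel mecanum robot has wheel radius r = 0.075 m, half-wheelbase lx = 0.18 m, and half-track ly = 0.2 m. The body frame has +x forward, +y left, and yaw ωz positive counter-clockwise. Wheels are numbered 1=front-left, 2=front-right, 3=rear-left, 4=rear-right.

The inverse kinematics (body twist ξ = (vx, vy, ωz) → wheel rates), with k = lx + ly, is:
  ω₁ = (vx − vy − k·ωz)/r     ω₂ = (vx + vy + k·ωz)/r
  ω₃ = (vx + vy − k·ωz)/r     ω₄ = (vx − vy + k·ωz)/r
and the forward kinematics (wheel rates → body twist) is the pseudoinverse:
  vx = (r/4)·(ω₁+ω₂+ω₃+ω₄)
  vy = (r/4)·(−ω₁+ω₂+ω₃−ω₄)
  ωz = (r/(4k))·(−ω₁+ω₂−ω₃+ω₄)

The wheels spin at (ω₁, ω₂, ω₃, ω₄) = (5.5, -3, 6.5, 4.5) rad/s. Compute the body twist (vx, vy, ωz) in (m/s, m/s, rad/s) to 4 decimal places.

k = lx + ly = 0.18 + 0.2 = 0.3800
ω₁+ω₂+ω₃+ω₄ = 13.5000  →  vx = (0.075/4)·13.5000 = 0.2531
−ω₁+ω₂+ω₃−ω₄ = -6.5000  →  vy = (0.075/4)·-6.5000 = -0.1219
−ω₁+ω₂−ω₃+ω₄ = -10.5000  →  ωz = (0.075/1.5200)·-10.5000 = -0.5181

(0.2531, -0.1219, -0.5181)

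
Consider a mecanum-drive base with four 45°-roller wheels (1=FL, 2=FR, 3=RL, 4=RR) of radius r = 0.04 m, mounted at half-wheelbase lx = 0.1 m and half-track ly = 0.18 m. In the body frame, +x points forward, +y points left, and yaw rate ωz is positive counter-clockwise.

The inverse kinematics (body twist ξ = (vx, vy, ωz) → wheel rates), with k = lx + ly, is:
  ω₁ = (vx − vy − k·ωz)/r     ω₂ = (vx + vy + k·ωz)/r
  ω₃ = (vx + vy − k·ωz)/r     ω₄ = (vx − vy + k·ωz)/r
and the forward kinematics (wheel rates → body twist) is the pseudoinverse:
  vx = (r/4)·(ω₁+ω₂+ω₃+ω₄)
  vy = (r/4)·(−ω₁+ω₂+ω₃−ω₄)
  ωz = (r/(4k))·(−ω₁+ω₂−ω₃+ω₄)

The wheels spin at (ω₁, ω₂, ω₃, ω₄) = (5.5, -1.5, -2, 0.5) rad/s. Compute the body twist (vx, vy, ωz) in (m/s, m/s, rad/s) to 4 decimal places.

k = lx + ly = 0.1 + 0.18 = 0.2800
ω₁+ω₂+ω₃+ω₄ = 2.5000  →  vx = (0.04/4)·2.5000 = 0.0250
−ω₁+ω₂+ω₃−ω₄ = -9.5000  →  vy = (0.04/4)·-9.5000 = -0.0950
−ω₁+ω₂−ω₃+ω₄ = -4.5000  →  ωz = (0.04/1.1200)·-4.5000 = -0.1607

(0.0250, -0.0950, -0.1607)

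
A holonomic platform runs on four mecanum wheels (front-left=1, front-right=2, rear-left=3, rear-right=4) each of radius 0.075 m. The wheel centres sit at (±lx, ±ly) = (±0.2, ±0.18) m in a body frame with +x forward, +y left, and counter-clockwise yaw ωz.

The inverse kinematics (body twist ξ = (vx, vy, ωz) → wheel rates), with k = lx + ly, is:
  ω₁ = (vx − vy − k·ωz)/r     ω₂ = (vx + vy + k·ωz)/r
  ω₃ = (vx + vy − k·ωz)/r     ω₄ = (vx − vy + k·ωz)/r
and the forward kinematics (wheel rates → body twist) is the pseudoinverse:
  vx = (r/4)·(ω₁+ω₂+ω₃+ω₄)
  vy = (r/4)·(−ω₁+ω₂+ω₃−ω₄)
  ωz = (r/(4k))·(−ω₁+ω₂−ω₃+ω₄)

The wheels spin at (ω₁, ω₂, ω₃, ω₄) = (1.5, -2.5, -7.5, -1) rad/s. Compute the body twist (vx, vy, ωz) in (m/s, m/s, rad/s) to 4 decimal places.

k = lx + ly = 0.2 + 0.18 = 0.3800
ω₁+ω₂+ω₃+ω₄ = -9.5000  →  vx = (0.075/4)·-9.5000 = -0.1781
−ω₁+ω₂+ω₃−ω₄ = -10.5000  →  vy = (0.075/4)·-10.5000 = -0.1969
−ω₁+ω₂−ω₃+ω₄ = 2.5000  →  ωz = (0.075/1.5200)·2.5000 = 0.1234

(-0.1781, -0.1969, 0.1234)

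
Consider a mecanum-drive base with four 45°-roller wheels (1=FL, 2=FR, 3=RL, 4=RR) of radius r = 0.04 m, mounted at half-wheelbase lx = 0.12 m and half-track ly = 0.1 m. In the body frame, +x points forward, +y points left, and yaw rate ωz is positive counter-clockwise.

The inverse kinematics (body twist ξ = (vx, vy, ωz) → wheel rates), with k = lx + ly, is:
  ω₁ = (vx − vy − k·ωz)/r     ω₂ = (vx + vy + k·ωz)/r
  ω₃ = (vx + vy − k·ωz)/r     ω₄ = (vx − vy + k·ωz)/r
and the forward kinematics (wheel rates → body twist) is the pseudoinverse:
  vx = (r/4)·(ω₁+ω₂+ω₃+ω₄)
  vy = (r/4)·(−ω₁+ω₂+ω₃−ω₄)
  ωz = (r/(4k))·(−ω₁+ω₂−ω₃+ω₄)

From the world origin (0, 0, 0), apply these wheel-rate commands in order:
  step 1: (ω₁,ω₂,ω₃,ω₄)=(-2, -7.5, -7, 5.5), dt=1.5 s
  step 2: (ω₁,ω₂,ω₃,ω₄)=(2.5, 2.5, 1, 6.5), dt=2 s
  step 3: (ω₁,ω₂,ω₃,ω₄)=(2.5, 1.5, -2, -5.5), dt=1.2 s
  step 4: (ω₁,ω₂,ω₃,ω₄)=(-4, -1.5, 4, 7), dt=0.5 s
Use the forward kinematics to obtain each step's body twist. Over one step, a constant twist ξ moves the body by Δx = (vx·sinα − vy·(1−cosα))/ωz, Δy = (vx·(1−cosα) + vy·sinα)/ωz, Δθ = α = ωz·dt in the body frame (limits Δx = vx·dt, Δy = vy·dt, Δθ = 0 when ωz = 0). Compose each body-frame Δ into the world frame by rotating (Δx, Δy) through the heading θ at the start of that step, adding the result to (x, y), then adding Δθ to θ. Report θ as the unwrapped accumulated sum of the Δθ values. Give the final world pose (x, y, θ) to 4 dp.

(0.1326, -0.2094, 0.8568)

step 1: ξ=(vx,vy,ωz)=(-0.1100, -0.1800, 0.3182), dt=1.5 → body Δ=(-0.0956, -0.2985, 0.4773) → world pose (-0.0956, -0.2985, 0.4773)
step 2: ξ=(vx,vy,ωz)=(0.1250, -0.0550, 0.2500), dt=2.0 → body Δ=(0.2666, -0.0443, 0.5000) → world pose (0.1616, -0.2153, 0.9773)
step 3: ξ=(vx,vy,ωz)=(-0.0350, 0.0250, -0.2045), dt=1.2 → body Δ=(-0.0379, 0.0348, -0.2455) → world pose (0.1115, -0.2273, 0.7318)
step 4: ξ=(vx,vy,ωz)=(0.0550, -0.0050, 0.2500), dt=0.5 → body Δ=(0.0276, -0.0008, 0.1250) → world pose (0.1326, -0.2094, 0.8568)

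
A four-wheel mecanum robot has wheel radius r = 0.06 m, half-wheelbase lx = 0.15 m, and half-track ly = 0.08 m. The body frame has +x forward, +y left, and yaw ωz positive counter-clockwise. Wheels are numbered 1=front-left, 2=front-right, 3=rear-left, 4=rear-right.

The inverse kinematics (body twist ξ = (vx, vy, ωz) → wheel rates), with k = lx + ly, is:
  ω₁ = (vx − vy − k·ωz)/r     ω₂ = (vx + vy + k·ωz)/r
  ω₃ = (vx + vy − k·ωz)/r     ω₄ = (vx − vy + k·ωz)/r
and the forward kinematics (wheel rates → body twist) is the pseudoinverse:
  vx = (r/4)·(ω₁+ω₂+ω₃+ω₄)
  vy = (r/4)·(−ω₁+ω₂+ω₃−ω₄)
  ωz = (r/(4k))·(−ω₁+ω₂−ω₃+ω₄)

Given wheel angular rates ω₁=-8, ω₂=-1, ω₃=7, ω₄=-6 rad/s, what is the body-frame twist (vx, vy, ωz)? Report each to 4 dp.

(-0.1200, 0.3000, -0.3913)

k = lx + ly = 0.15 + 0.08 = 0.2300
ω₁+ω₂+ω₃+ω₄ = -8.0000  →  vx = (0.06/4)·-8.0000 = -0.1200
−ω₁+ω₂+ω₃−ω₄ = 20.0000  →  vy = (0.06/4)·20.0000 = 0.3000
−ω₁+ω₂−ω₃+ω₄ = -6.0000  →  ωz = (0.06/0.9200)·-6.0000 = -0.3913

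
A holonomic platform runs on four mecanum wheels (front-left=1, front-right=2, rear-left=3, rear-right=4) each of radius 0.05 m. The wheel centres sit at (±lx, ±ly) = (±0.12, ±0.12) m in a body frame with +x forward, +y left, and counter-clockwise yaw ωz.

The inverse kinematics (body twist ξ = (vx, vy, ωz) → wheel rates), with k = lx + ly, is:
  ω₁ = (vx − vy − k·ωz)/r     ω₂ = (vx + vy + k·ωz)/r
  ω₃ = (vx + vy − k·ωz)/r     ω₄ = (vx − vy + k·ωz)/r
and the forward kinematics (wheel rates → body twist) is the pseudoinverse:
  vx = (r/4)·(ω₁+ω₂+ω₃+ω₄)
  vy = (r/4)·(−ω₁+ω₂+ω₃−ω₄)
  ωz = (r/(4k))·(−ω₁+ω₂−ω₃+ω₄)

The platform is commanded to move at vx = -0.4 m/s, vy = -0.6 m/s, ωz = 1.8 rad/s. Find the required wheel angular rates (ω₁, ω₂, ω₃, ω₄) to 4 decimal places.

(-4.6400, -11.3600, -28.6400, 12.6400)

k = lx + ly = 0.12 + 0.12 = 0.2400;  k·ωz = 0.2400·1.8 = 0.4320
ω₁ (FL) = (vx − vy − k·ωz)/r = -0.2320/0.05 = -4.6400
ω₂ (FR) = (vx + vy + k·ωz)/r = -0.5680/0.05 = -11.3600
ω₃ (RL) = (vx + vy − k·ωz)/r = -1.4320/0.05 = -28.6400
ω₄ (RR) = (vx − vy + k·ωz)/r = 0.6320/0.05 = 12.6400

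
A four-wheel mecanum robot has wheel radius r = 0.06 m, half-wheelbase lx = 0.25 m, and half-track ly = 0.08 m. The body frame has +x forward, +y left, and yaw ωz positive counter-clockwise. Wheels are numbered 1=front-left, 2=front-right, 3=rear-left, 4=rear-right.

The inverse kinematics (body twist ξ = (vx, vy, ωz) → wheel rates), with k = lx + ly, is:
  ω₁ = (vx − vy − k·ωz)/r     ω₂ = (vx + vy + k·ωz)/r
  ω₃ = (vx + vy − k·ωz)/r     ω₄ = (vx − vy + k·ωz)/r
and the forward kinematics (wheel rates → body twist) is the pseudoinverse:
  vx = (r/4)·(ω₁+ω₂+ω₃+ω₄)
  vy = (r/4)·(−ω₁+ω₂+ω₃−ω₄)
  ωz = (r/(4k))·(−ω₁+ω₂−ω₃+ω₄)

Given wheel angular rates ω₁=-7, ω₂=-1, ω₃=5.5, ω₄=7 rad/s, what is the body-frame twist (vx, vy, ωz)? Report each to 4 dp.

(0.0675, 0.0675, 0.3409)

k = lx + ly = 0.25 + 0.08 = 0.3300
ω₁+ω₂+ω₃+ω₄ = 4.5000  →  vx = (0.06/4)·4.5000 = 0.0675
−ω₁+ω₂+ω₃−ω₄ = 4.5000  →  vy = (0.06/4)·4.5000 = 0.0675
−ω₁+ω₂−ω₃+ω₄ = 7.5000  →  ωz = (0.06/1.3200)·7.5000 = 0.3409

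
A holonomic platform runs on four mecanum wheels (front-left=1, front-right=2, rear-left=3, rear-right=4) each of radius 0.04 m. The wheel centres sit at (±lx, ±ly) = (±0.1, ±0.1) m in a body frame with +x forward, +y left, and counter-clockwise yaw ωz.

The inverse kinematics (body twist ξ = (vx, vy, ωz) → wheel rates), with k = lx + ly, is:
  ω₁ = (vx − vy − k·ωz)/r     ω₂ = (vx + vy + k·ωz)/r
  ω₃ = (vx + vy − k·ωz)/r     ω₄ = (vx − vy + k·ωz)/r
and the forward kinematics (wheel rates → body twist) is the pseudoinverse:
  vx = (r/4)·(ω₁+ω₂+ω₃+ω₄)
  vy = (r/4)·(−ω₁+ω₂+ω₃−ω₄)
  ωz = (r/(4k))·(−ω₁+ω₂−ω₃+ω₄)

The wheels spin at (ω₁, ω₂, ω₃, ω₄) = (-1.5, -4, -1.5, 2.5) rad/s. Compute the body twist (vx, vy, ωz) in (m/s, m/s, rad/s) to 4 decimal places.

(-0.0450, -0.0650, 0.0750)

k = lx + ly = 0.1 + 0.1 = 0.2000
ω₁+ω₂+ω₃+ω₄ = -4.5000  →  vx = (0.04/4)·-4.5000 = -0.0450
−ω₁+ω₂+ω₃−ω₄ = -6.5000  →  vy = (0.04/4)·-6.5000 = -0.0650
−ω₁+ω₂−ω₃+ω₄ = 1.5000  →  ωz = (0.04/0.8000)·1.5000 = 0.0750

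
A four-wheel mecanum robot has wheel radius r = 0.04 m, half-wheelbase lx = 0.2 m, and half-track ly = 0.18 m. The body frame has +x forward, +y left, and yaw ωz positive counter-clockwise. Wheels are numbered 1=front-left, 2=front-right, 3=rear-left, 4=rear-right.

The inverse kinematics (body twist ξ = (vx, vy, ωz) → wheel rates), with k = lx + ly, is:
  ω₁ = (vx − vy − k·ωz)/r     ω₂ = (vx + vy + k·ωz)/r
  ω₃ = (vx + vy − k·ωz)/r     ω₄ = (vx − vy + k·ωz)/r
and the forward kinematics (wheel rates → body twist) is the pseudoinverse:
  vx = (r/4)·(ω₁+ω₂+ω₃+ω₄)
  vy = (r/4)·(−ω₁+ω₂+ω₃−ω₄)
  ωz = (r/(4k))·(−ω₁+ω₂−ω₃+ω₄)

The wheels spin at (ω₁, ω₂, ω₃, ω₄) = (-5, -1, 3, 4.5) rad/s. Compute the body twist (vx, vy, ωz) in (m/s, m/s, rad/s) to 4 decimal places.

k = lx + ly = 0.2 + 0.18 = 0.3800
ω₁+ω₂+ω₃+ω₄ = 1.5000  →  vx = (0.04/4)·1.5000 = 0.0150
−ω₁+ω₂+ω₃−ω₄ = 2.5000  →  vy = (0.04/4)·2.5000 = 0.0250
−ω₁+ω₂−ω₃+ω₄ = 5.5000  →  ωz = (0.04/1.5200)·5.5000 = 0.1447

(0.0150, 0.0250, 0.1447)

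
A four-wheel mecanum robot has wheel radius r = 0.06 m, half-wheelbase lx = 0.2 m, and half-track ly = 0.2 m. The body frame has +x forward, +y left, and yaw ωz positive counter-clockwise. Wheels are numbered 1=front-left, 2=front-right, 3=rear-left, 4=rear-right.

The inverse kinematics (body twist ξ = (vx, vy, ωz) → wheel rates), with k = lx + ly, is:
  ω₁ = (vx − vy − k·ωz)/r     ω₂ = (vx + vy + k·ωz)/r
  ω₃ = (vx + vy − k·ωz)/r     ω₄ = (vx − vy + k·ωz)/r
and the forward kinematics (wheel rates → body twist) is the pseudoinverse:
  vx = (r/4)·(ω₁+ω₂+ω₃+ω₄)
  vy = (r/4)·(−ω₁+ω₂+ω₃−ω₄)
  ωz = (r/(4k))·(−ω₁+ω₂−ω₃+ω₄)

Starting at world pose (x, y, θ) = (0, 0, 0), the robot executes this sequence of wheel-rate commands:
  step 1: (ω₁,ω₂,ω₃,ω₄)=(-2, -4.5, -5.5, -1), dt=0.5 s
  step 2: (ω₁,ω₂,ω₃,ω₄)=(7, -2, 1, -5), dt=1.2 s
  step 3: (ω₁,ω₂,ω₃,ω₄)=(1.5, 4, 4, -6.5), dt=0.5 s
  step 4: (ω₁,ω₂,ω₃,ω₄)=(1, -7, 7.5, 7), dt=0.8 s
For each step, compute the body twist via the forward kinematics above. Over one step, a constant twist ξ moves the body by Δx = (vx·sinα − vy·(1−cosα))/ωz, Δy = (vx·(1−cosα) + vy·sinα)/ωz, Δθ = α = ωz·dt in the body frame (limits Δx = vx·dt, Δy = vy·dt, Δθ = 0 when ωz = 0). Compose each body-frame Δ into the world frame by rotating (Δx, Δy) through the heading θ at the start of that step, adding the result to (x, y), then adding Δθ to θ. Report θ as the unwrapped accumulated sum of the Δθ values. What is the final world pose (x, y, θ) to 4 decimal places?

step 1: ξ=(vx,vy,ωz)=(-0.1950, -0.1050, 0.0750), dt=0.5 → body Δ=(-0.0965, -0.0543, 0.0375) → world pose (-0.0965, -0.0543, 0.0375)
step 2: ξ=(vx,vy,ωz)=(0.0150, -0.0450, -0.5625), dt=1.2 → body Δ=(-0.0009, -0.0558, -0.6750) → world pose (-0.0953, -0.1101, -0.6375)
step 3: ξ=(vx,vy,ωz)=(0.0450, 0.1950, -0.3000), dt=0.5 → body Δ=(0.0297, 0.0955, -0.1500) → world pose (-0.0146, -0.0511, -0.7875)
step 4: ξ=(vx,vy,ωz)=(0.1275, -0.1125, -0.3187), dt=0.8 → body Δ=(0.0895, -0.1020, -0.2550) → world pose (-0.0237, -0.1865, -1.0425)

(-0.0237, -0.1865, -1.0425)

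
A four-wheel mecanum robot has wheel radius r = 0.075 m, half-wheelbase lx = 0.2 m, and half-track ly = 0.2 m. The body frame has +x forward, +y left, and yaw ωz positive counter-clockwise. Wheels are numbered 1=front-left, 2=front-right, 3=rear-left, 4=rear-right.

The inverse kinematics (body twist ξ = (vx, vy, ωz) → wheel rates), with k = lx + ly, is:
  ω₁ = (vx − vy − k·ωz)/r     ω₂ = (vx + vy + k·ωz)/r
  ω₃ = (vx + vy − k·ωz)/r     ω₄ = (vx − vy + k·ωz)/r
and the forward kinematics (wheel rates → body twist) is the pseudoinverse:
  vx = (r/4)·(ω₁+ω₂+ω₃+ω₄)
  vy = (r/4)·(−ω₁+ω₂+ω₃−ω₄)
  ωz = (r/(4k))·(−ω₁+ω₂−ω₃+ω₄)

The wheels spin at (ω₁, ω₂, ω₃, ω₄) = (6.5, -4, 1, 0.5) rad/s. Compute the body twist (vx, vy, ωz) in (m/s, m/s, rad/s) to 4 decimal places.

k = lx + ly = 0.2 + 0.2 = 0.4000
ω₁+ω₂+ω₃+ω₄ = 4.0000  →  vx = (0.075/4)·4.0000 = 0.0750
−ω₁+ω₂+ω₃−ω₄ = -10.0000  →  vy = (0.075/4)·-10.0000 = -0.1875
−ω₁+ω₂−ω₃+ω₄ = -11.0000  →  ωz = (0.075/1.6000)·-11.0000 = -0.5156

(0.0750, -0.1875, -0.5156)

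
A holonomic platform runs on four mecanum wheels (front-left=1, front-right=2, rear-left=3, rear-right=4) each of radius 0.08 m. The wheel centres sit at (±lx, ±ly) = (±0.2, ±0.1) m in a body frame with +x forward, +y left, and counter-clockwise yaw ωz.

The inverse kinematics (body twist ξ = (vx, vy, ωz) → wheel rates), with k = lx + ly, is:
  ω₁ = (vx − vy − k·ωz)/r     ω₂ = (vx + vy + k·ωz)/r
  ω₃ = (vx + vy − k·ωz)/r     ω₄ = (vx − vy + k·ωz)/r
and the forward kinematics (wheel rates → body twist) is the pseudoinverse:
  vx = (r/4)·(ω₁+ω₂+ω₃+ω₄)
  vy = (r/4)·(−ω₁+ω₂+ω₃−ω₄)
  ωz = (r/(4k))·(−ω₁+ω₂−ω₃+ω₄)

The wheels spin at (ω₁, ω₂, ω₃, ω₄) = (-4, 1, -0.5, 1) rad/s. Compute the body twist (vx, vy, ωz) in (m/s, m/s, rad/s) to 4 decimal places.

(-0.0500, 0.0700, 0.4333)

k = lx + ly = 0.2 + 0.1 = 0.3000
ω₁+ω₂+ω₃+ω₄ = -2.5000  →  vx = (0.08/4)·-2.5000 = -0.0500
−ω₁+ω₂+ω₃−ω₄ = 3.5000  →  vy = (0.08/4)·3.5000 = 0.0700
−ω₁+ω₂−ω₃+ω₄ = 6.5000  →  ωz = (0.08/1.2000)·6.5000 = 0.4333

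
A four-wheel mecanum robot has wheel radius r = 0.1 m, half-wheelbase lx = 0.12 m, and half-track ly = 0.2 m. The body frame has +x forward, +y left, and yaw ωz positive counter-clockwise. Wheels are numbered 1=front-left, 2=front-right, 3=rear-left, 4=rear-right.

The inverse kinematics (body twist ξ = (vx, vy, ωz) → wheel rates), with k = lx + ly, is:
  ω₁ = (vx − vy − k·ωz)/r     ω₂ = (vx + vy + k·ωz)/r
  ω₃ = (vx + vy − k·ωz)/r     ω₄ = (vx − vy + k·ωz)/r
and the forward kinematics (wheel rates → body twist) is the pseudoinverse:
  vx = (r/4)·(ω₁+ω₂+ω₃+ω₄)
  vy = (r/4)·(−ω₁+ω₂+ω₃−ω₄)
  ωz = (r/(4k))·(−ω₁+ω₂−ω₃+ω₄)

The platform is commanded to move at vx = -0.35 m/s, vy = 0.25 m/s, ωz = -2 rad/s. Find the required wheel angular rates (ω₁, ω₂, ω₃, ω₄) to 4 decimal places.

k = lx + ly = 0.12 + 0.2 = 0.3200;  k·ωz = 0.3200·-2 = -0.6400
ω₁ (FL) = (vx − vy − k·ωz)/r = 0.0400/0.1 = 0.4000
ω₂ (FR) = (vx + vy + k·ωz)/r = -0.7400/0.1 = -7.4000
ω₃ (RL) = (vx + vy − k·ωz)/r = 0.5400/0.1 = 5.4000
ω₄ (RR) = (vx − vy + k·ωz)/r = -1.2400/0.1 = -12.4000

(0.4000, -7.4000, 5.4000, -12.4000)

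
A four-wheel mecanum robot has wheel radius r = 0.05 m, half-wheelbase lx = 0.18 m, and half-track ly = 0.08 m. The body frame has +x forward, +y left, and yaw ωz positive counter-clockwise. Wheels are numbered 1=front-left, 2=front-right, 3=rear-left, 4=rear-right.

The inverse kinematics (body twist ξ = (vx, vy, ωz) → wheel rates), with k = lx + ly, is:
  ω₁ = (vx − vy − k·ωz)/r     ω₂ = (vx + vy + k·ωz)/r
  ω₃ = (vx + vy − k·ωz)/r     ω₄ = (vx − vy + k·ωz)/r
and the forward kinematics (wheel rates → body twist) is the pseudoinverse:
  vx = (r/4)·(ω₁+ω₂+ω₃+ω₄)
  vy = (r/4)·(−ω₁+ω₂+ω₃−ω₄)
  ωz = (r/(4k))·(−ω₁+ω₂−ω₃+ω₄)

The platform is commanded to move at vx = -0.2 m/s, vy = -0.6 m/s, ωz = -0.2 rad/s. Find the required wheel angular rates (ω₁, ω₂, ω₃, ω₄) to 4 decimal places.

k = lx + ly = 0.18 + 0.08 = 0.2600;  k·ωz = 0.2600·-0.2 = -0.0520
ω₁ (FL) = (vx − vy − k·ωz)/r = 0.4520/0.05 = 9.0400
ω₂ (FR) = (vx + vy + k·ωz)/r = -0.8520/0.05 = -17.0400
ω₃ (RL) = (vx + vy − k·ωz)/r = -0.7480/0.05 = -14.9600
ω₄ (RR) = (vx − vy + k·ωz)/r = 0.3480/0.05 = 6.9600

(9.0400, -17.0400, -14.9600, 6.9600)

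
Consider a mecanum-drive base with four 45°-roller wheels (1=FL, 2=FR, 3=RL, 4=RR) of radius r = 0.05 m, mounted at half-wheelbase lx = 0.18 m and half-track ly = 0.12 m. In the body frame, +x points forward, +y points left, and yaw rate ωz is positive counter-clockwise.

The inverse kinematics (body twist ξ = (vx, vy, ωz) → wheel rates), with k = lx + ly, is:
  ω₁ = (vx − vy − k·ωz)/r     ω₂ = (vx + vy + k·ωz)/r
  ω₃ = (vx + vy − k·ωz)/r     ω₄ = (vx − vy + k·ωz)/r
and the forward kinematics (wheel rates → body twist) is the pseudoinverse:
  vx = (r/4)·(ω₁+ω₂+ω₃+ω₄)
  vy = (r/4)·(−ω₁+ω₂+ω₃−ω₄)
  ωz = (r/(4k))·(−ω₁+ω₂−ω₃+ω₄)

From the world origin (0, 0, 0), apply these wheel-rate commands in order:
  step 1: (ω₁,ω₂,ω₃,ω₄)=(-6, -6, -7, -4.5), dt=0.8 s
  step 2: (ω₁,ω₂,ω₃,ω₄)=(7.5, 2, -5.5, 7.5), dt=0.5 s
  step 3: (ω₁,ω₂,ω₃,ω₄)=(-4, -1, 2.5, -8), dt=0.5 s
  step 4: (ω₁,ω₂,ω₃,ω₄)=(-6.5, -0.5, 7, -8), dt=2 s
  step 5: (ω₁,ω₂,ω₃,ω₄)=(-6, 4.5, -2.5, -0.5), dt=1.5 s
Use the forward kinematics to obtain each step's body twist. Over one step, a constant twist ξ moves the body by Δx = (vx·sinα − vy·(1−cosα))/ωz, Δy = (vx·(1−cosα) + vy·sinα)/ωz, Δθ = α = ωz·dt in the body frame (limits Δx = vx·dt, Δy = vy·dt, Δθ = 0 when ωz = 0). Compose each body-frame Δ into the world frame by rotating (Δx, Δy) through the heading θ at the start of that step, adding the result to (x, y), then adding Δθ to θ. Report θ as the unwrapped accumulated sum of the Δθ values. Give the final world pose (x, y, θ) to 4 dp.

(-0.2989, 0.6546, 0.1146)

step 1: ξ=(vx,vy,ωz)=(-0.2938, -0.0313, 0.1042), dt=0.8 → body Δ=(-0.2337, -0.0348, 0.0833) → world pose (-0.2337, -0.0348, 0.0833)
step 2: ξ=(vx,vy,ωz)=(0.1437, -0.2313, 0.3125), dt=0.5 → body Δ=(0.0806, -0.1096, 0.1562) → world pose (-0.1443, -0.1372, 0.2396)
step 3: ξ=(vx,vy,ωz)=(-0.1313, 0.1688, -0.3125), dt=0.5 → body Δ=(-0.0588, 0.0891, -0.1563) → world pose (-0.2225, -0.0646, 0.0833)
step 4: ξ=(vx,vy,ωz)=(-0.1000, 0.2625, -0.3750), dt=2.0 → body Δ=(0.0060, 0.5487, -0.7500) → world pose (-0.2622, 0.4827, -0.6667)
step 5: ξ=(vx,vy,ωz)=(-0.0563, 0.1063, 0.5208), dt=1.5 → body Δ=(-0.1352, 0.1123, 0.7812) → world pose (-0.2989, 0.6546, 0.1146)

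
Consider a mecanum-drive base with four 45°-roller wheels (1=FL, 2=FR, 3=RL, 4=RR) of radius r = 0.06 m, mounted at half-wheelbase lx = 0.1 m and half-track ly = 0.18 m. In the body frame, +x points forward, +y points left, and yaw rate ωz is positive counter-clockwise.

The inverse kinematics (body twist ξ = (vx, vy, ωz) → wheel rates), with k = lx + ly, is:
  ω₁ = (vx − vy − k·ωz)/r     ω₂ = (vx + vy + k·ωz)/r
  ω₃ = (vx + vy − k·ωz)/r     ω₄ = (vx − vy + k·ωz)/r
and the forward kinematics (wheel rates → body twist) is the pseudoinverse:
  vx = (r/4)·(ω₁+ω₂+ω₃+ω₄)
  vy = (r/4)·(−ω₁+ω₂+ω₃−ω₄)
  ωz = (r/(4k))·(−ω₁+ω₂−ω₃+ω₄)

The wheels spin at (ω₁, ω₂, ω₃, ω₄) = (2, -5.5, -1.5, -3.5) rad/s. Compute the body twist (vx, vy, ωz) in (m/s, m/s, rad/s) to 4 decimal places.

(-0.1275, -0.0825, -0.5089)

k = lx + ly = 0.1 + 0.18 = 0.2800
ω₁+ω₂+ω₃+ω₄ = -8.5000  →  vx = (0.06/4)·-8.5000 = -0.1275
−ω₁+ω₂+ω₃−ω₄ = -5.5000  →  vy = (0.06/4)·-5.5000 = -0.0825
−ω₁+ω₂−ω₃+ω₄ = -9.5000  →  ωz = (0.06/1.1200)·-9.5000 = -0.5089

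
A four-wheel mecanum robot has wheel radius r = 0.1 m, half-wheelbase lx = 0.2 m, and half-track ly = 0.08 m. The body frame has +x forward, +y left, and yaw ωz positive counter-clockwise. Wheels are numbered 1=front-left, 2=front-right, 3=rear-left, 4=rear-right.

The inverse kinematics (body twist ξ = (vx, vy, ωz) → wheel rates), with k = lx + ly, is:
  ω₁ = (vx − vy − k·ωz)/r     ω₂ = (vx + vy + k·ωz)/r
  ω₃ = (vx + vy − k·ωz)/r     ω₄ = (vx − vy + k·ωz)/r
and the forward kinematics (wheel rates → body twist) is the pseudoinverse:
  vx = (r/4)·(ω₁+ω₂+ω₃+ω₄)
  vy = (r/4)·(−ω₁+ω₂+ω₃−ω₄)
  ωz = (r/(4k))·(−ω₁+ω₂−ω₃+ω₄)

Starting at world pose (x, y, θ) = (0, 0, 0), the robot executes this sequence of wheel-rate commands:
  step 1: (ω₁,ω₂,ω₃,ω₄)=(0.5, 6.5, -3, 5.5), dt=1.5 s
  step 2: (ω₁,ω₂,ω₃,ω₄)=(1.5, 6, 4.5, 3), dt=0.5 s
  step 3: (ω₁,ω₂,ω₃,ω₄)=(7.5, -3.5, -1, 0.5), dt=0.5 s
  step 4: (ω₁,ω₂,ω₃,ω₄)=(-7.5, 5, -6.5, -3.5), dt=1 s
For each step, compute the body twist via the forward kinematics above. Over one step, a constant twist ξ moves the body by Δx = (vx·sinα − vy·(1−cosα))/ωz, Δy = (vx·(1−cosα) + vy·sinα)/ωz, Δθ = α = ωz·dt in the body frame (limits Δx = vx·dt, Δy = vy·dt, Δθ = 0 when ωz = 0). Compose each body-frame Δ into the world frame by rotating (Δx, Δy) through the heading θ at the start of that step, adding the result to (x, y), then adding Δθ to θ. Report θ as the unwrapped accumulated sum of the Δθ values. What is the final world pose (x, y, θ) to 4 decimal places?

(0.2698, 0.0700, 3.0357)

step 1: ξ=(vx,vy,ωz)=(0.2375, -0.0625, 1.2946), dt=1.5 → body Δ=(0.2367, 0.2050, 1.9420) → world pose (0.2367, 0.2050, 1.9420)
step 2: ξ=(vx,vy,ωz)=(0.3750, 0.1500, 0.2679), dt=0.5 → body Δ=(0.1819, 0.0873, 0.1339) → world pose (0.0894, 0.3429, 2.0759)
step 3: ξ=(vx,vy,ωz)=(0.0875, -0.3125, -0.8482), dt=0.5 → body Δ=(0.0098, -0.1607, -0.4241) → world pose (0.2253, 0.4292, 1.6518)
step 4: ξ=(vx,vy,ωz)=(-0.3125, 0.2375, 1.3839), dt=1.0 → body Δ=(-0.3616, -0.0152, 1.3839) → world pose (0.2698, 0.0700, 3.0357)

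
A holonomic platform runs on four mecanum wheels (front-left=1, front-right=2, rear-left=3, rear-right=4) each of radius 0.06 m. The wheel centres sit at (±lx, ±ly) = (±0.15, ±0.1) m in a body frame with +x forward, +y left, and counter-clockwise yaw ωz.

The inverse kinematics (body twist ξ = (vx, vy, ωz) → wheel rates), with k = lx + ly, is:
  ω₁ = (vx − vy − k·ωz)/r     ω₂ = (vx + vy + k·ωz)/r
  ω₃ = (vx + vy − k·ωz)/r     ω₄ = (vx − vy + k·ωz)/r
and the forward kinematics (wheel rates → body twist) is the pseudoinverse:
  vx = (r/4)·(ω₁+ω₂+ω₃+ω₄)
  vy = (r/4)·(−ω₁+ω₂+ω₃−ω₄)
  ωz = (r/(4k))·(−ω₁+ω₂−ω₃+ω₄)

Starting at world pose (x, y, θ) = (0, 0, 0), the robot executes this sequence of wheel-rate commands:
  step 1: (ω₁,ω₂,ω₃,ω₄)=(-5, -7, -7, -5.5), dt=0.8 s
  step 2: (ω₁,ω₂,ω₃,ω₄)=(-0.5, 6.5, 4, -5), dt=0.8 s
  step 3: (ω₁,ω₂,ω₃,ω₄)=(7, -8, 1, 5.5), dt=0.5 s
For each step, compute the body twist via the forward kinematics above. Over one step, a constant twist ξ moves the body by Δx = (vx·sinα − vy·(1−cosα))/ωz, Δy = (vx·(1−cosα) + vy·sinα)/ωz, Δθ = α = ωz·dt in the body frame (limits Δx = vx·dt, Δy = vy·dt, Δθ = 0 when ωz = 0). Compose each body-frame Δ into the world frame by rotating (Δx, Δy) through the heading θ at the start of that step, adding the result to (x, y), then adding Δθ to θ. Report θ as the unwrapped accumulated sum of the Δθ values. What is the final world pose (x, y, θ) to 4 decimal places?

(-0.2212, -0.0027, -0.4350)

step 1: ξ=(vx,vy,ωz)=(-0.3675, -0.0525, -0.0300), dt=0.8 → body Δ=(-0.2945, -0.0385, -0.0240) → world pose (-0.2945, -0.0385, -0.0240)
step 2: ξ=(vx,vy,ωz)=(0.0750, 0.2400, -0.1200), dt=0.8 → body Δ=(0.0691, 0.1888, -0.0960) → world pose (-0.2208, 0.1486, -0.1200)
step 3: ξ=(vx,vy,ωz)=(0.0825, -0.2925, -0.6300), dt=0.5 → body Δ=(0.0177, -0.1503, -0.3150) → world pose (-0.2212, -0.0027, -0.4350)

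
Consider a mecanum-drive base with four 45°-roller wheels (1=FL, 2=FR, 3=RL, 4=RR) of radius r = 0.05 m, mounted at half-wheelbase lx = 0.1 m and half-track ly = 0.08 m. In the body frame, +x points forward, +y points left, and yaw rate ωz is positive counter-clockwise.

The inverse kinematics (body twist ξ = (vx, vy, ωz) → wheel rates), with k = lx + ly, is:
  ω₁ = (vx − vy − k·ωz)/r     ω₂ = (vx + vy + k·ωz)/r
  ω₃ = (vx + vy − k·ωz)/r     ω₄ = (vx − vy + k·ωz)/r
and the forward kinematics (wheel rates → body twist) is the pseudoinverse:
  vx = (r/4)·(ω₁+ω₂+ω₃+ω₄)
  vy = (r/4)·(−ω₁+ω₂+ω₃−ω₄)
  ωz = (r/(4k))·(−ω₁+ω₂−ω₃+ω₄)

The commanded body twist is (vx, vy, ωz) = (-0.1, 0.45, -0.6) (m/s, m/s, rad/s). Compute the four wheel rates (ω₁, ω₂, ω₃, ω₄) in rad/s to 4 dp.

k = lx + ly = 0.1 + 0.08 = 0.1800;  k·ωz = 0.1800·-0.6 = -0.1080
ω₁ (FL) = (vx − vy − k·ωz)/r = -0.4420/0.05 = -8.8400
ω₂ (FR) = (vx + vy + k·ωz)/r = 0.2420/0.05 = 4.8400
ω₃ (RL) = (vx + vy − k·ωz)/r = 0.4580/0.05 = 9.1600
ω₄ (RR) = (vx − vy + k·ωz)/r = -0.6580/0.05 = -13.1600

(-8.8400, 4.8400, 9.1600, -13.1600)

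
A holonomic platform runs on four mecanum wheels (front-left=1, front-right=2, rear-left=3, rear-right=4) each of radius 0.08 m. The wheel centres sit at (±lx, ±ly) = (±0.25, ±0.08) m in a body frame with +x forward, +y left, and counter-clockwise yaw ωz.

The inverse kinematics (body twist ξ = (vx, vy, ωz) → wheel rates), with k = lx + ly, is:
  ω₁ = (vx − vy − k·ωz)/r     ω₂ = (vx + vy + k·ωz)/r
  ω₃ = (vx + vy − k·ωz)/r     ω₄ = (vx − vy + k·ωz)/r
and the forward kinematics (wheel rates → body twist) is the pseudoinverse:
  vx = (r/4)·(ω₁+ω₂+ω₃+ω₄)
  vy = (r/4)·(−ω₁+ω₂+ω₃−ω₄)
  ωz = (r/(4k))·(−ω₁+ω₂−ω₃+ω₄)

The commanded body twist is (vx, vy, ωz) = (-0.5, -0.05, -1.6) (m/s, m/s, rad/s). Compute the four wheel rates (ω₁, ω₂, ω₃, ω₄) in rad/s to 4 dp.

(0.9750, -13.4750, -0.2750, -12.2250)

k = lx + ly = 0.25 + 0.08 = 0.3300;  k·ωz = 0.3300·-1.6 = -0.5280
ω₁ (FL) = (vx − vy − k·ωz)/r = 0.0780/0.08 = 0.9750
ω₂ (FR) = (vx + vy + k·ωz)/r = -1.0780/0.08 = -13.4750
ω₃ (RL) = (vx + vy − k·ωz)/r = -0.0220/0.08 = -0.2750
ω₄ (RR) = (vx − vy + k·ωz)/r = -0.9780/0.08 = -12.2250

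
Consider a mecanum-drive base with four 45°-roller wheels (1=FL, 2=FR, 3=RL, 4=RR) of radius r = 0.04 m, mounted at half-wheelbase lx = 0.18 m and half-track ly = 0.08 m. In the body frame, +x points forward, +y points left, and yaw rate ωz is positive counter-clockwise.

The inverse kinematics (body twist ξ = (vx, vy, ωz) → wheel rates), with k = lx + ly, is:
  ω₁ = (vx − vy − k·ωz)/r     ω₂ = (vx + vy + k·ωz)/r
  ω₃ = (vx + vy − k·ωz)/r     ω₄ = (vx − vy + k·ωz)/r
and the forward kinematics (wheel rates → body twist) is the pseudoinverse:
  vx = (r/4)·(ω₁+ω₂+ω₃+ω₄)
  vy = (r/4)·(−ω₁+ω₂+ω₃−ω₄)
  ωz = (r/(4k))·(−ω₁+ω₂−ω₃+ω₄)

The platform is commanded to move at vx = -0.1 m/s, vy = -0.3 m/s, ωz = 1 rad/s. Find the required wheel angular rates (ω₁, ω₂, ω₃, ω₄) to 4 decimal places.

k = lx + ly = 0.18 + 0.08 = 0.2600;  k·ωz = 0.2600·1 = 0.2600
ω₁ (FL) = (vx − vy − k·ωz)/r = -0.0600/0.04 = -1.5000
ω₂ (FR) = (vx + vy + k·ωz)/r = -0.1400/0.04 = -3.5000
ω₃ (RL) = (vx + vy − k·ωz)/r = -0.6600/0.04 = -16.5000
ω₄ (RR) = (vx − vy + k·ωz)/r = 0.4600/0.04 = 11.5000

(-1.5000, -3.5000, -16.5000, 11.5000)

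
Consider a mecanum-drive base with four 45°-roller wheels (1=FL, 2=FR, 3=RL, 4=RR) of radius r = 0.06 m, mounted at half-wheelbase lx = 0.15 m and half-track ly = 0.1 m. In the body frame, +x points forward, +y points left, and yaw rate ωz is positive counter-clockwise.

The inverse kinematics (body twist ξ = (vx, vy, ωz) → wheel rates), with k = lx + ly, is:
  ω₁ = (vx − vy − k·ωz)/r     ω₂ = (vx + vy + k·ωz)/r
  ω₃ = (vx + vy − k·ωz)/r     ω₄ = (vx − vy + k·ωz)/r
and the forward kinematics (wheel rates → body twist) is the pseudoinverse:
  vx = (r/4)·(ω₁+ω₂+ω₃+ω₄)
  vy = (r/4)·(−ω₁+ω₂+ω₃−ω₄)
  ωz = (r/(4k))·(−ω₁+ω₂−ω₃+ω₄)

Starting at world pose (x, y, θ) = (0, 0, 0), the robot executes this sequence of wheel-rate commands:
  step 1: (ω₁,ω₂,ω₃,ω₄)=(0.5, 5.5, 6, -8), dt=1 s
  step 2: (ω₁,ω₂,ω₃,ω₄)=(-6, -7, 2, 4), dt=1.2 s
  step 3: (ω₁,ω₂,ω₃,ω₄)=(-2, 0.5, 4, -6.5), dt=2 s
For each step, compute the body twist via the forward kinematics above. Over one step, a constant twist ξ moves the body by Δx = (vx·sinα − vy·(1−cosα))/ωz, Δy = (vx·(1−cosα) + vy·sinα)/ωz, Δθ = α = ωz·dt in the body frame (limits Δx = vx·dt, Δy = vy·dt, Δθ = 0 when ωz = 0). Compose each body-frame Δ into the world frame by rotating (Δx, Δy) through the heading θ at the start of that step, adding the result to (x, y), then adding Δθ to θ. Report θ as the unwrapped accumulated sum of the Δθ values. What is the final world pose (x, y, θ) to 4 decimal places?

step 1: ξ=(vx,vy,ωz)=(0.0600, 0.2850, -0.5400), dt=1.0 → body Δ=(0.1322, 0.2555, -0.5400) → world pose (0.1322, 0.2555, -0.5400)
step 2: ξ=(vx,vy,ωz)=(-0.1050, -0.0450, 0.0600), dt=1.2 → body Δ=(-0.1239, -0.0585, 0.0720) → world pose (-0.0042, 0.2691, -0.4680)
step 3: ξ=(vx,vy,ωz)=(-0.0600, 0.1950, -0.4800), dt=2.0 → body Δ=(0.0709, 0.3861, -0.9600) → world pose (0.2333, 0.5817, -1.4280)

(0.2333, 0.5817, -1.4280)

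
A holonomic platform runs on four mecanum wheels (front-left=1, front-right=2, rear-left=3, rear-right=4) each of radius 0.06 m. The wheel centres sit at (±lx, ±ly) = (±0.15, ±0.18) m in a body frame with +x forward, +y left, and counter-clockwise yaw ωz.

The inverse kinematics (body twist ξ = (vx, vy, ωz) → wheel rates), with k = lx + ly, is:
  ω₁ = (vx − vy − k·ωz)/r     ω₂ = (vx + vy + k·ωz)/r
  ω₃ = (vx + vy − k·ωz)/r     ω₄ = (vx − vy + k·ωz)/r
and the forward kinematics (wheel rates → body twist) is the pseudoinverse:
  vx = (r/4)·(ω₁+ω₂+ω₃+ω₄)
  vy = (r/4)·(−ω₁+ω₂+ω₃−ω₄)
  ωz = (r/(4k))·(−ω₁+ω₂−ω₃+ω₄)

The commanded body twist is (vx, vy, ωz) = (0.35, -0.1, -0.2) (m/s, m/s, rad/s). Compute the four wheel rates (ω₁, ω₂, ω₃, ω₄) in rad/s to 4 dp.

(8.6000, 3.0667, 5.2667, 6.4000)

k = lx + ly = 0.15 + 0.18 = 0.3300;  k·ωz = 0.3300·-0.2 = -0.0660
ω₁ (FL) = (vx − vy − k·ωz)/r = 0.5160/0.06 = 8.6000
ω₂ (FR) = (vx + vy + k·ωz)/r = 0.1840/0.06 = 3.0667
ω₃ (RL) = (vx + vy − k·ωz)/r = 0.3160/0.06 = 5.2667
ω₄ (RR) = (vx − vy + k·ωz)/r = 0.3840/0.06 = 6.4000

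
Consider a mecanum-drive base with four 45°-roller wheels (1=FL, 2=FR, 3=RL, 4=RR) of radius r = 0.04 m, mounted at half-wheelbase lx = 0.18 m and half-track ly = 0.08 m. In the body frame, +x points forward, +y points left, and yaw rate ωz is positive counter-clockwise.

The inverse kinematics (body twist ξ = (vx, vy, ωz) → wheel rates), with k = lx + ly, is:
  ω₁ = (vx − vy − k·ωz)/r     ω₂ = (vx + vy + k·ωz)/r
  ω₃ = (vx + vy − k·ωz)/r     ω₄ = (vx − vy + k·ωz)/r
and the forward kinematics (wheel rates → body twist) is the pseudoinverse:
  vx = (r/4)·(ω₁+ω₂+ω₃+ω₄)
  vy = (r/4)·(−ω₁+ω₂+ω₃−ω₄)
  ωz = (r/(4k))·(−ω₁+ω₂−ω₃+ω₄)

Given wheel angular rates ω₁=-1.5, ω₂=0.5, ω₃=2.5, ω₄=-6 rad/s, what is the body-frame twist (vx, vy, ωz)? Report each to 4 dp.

k = lx + ly = 0.18 + 0.08 = 0.2600
ω₁+ω₂+ω₃+ω₄ = -4.5000  →  vx = (0.04/4)·-4.5000 = -0.0450
−ω₁+ω₂+ω₃−ω₄ = 10.5000  →  vy = (0.04/4)·10.5000 = 0.1050
−ω₁+ω₂−ω₃+ω₄ = -6.5000  →  ωz = (0.04/1.0400)·-6.5000 = -0.2500

(-0.0450, 0.1050, -0.2500)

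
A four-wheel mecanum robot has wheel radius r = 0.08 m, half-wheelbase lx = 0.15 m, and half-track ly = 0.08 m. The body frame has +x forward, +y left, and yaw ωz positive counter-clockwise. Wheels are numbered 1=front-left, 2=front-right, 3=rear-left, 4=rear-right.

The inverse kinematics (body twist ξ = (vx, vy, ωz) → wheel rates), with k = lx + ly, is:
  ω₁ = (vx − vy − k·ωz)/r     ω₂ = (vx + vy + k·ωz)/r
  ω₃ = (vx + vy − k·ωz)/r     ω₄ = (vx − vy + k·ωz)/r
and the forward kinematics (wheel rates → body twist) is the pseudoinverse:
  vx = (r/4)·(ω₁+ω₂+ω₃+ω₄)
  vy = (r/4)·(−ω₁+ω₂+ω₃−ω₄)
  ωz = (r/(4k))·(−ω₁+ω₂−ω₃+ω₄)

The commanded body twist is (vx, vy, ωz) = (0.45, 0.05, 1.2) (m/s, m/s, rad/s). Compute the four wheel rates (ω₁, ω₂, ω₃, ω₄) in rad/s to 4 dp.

k = lx + ly = 0.15 + 0.08 = 0.2300;  k·ωz = 0.2300·1.2 = 0.2760
ω₁ (FL) = (vx − vy − k·ωz)/r = 0.1240/0.08 = 1.5500
ω₂ (FR) = (vx + vy + k·ωz)/r = 0.7760/0.08 = 9.7000
ω₃ (RL) = (vx + vy − k·ωz)/r = 0.2240/0.08 = 2.8000
ω₄ (RR) = (vx − vy + k·ωz)/r = 0.6760/0.08 = 8.4500

(1.5500, 9.7000, 2.8000, 8.4500)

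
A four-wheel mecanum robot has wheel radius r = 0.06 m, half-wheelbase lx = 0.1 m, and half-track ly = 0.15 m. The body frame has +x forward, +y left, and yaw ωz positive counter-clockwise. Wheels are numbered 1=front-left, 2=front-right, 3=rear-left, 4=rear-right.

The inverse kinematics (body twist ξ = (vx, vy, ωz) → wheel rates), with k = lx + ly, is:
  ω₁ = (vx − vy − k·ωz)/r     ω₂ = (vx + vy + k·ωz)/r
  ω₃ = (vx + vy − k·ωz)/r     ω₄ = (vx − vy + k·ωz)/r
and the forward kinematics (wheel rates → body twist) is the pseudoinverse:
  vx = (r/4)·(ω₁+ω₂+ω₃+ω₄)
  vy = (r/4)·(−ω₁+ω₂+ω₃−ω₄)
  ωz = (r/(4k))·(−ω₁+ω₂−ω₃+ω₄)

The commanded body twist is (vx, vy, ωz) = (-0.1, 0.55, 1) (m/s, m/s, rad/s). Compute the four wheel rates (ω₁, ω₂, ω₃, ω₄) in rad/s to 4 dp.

(-15.0000, 11.6667, 3.3333, -6.6667)

k = lx + ly = 0.1 + 0.15 = 0.2500;  k·ωz = 0.2500·1 = 0.2500
ω₁ (FL) = (vx − vy − k·ωz)/r = -0.9000/0.06 = -15.0000
ω₂ (FR) = (vx + vy + k·ωz)/r = 0.7000/0.06 = 11.6667
ω₃ (RL) = (vx + vy − k·ωz)/r = 0.2000/0.06 = 3.3333
ω₄ (RR) = (vx − vy + k·ωz)/r = -0.4000/0.06 = -6.6667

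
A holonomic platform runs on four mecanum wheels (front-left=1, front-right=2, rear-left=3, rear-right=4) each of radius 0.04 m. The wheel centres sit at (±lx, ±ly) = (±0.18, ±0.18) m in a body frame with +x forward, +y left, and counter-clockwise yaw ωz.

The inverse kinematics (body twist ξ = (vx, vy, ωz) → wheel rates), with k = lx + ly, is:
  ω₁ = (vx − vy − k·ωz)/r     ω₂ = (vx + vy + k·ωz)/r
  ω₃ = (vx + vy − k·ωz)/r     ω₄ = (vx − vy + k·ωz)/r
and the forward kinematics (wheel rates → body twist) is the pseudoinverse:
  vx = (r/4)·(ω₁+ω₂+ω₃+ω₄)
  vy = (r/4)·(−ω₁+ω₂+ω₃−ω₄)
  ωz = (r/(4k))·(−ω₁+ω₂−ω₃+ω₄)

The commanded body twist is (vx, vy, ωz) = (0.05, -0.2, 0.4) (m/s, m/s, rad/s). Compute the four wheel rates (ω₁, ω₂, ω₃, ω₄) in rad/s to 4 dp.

(2.6500, -0.1500, -7.3500, 9.8500)

k = lx + ly = 0.18 + 0.18 = 0.3600;  k·ωz = 0.3600·0.4 = 0.1440
ω₁ (FL) = (vx − vy − k·ωz)/r = 0.1060/0.04 = 2.6500
ω₂ (FR) = (vx + vy + k·ωz)/r = -0.0060/0.04 = -0.1500
ω₃ (RL) = (vx + vy − k·ωz)/r = -0.2940/0.04 = -7.3500
ω₄ (RR) = (vx − vy + k·ωz)/r = 0.3940/0.04 = 9.8500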